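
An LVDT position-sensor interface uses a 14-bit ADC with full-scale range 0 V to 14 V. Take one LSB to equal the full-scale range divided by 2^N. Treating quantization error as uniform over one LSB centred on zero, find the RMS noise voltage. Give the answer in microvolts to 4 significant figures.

Range is 14 V.
One LSB is 14 V / 16384 = 0.854492 mV.
RMS of a uniform error over width LSB is LSB/√12 = 246.7 µV.

246.7 µV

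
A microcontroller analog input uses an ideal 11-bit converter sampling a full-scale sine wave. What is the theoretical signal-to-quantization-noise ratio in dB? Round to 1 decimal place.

SNR = 6.02·11 + 1.76 = 67.98 dB.

68.0 dB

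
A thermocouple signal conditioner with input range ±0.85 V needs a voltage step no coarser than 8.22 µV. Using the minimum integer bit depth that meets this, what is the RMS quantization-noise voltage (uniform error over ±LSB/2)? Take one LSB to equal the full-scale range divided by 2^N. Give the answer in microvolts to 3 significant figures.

1.87 µV

The full-scale span is 0.85 − (-0.85) = 1.7 V.
Required number of levels: 1.7/8.22 µV = 206810; smallest N with 2^N ≥ that is 18.
LSB = 1.7 V ÷ 2^18 = 1.7/262144 V = 6.4850 µV.
σ_q = LSB/√12 = 6.4850 µV/3.4641 = 1.87 µV.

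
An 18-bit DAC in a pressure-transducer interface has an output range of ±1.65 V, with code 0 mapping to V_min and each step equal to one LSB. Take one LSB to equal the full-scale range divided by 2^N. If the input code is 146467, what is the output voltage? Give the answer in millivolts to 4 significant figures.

Span: 1.65 V − (-1.65 V) = 3.3 V. LSB = 3.3 V / 2^18.
V_out = V_min + code × LSB = -1.65 V + 146467 × 3.3 V / 262144
      = -1.65 V + 1.84380 V = 0.193800 V.

193.8 mV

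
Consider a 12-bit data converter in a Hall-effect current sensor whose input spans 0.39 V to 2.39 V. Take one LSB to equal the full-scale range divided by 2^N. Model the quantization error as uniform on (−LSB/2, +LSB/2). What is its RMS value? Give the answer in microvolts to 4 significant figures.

141.0 µV

The full-scale span is 2.39 − (0.39) = 2 V.
Step size = 2/4096 V = 488.281 µV.
For a uniform distribution on [−LSB/2, +LSB/2], V_rms = LSB/√12 = 488.281 µV/3.4641 = 141.0 µV.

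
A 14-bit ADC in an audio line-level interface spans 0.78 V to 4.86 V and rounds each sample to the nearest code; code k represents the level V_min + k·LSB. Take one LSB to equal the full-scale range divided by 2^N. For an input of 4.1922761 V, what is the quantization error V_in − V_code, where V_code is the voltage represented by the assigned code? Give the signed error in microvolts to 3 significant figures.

−92.1 µV

Span: 4.86 V − (0.78 V) = 4.08 V. LSB = 4.08 V / 2^14 ≈ 249.0 µV.
(4.1922761 − (0.78)) / LSB = 3.4122761 × 16384/4.08 = 13702.6303. Nearest integer: k = 13703.
Reconstructed level: 0.78 + 13703 × 4.08/16384 V = 4.1923681641 V.
V_in − V_code = 4.1922761 − (4.1923681641) = −92.1 µV.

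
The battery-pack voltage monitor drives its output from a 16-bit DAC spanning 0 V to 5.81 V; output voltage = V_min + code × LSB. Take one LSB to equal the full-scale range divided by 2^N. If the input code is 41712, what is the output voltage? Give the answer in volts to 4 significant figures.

Range is 5.81 V. LSB = 5.81 V / 2^16.
V_out = 0 + 41712 × (5.81/65536) V
      = 0 + 3.69792 = 3.69792 V.

3.698 V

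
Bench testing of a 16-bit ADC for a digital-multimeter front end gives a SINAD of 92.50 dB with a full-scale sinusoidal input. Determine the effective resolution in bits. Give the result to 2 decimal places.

ENOB = (SINAD − 1.76) / 6.02 = (92.50 − 1.76) / 6.02 = 90.74 / 6.02 = 15.0731.

15.07 bits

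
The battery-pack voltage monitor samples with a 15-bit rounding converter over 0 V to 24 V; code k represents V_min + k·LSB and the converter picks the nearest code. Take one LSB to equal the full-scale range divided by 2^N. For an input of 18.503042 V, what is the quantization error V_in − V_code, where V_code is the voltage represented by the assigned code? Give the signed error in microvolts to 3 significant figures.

Range is 24 V. LSB = 24 V / 2^15 ≈ 0.7324 mV.
(V_in − V_min)/LSB = (18.503042 − (0)) × 32768/24 = 25262.8200 → nearest code k = 25263.
Reconstructed level: 0 + 25263 × 24/32768 V = 18.503173828 V.
e = 18.503042 − (18.503173828) = −132 µV.

−132 µV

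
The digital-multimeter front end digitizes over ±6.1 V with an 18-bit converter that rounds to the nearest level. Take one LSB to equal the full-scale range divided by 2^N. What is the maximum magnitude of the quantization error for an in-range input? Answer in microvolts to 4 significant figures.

The full-scale span is 6.1 − (-6.1) = 12.2 V.
One LSB is 12.2 V / 262144 = 46.5393 µV.
A rounding quantizer has |error| ≤ LSB/2 = 23.27 µV.

23.27 µV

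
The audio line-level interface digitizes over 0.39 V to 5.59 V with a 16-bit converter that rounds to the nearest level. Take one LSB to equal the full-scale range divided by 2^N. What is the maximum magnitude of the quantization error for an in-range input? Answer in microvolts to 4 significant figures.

Full-scale range = 5.59 V − (0.39 V) = 5.2 V.
LSB = 5.2 V ÷ 2^16 = 5.2/65536 V = 79.3457 µV.
A rounding quantizer has |error| ≤ LSB/2 = 39.67 µV.

39.67 µV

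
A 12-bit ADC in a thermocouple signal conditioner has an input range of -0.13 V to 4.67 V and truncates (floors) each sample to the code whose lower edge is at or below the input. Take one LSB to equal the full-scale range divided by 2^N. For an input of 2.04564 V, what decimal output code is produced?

Full-scale range = 4.67 V − (-0.13 V) = 4.8 V. LSB = 4.8 V / 2^12 ≈ 1.172 mV.
code = ⌊(V_in − V_min)/LSB⌋ = ⌊(V_in − V_min) × 2^12 / range⌋
     = ⌊(2.04564 − (-0.13)) × 4096 / 4.8⌋ = ⌊2.17564 × 4096/4.8⌋
     = ⌊1856.546⌋ = 1856.

1856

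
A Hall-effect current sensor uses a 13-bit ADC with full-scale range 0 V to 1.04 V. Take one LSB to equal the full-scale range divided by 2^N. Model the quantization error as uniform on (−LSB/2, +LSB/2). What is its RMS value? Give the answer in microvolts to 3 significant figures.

Range is 1.04 V.
One LSB is 1.04 V / 8192 = 126.95 µV.
RMS of a uniform error over width LSB is LSB/√12 = 36.6 µV.

36.6 µV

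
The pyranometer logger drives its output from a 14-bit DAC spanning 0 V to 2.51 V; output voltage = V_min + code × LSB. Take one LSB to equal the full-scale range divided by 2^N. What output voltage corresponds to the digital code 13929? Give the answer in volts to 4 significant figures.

V_FS = 2.51 V. LSB = 2.51 V / 2^14.
Output = V_min + (13929/16384) × range = 0 + 0.850159 × 2.51 V
      = 0 V + 2.13390 V = 2.13390 V.

2.134 V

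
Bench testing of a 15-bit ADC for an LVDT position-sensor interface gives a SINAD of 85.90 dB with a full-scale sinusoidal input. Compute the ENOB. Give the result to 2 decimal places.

13.98 bits

ENOB = (SINAD − 1.76) / 6.02 = (85.90 − 1.76) / 6.02 = 84.14 / 6.02 = 13.9767.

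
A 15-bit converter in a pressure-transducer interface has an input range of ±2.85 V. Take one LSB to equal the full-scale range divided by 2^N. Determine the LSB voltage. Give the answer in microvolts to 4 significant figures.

The full-scale span is 2.85 − (-2.85) = 5.7 V.
Number of codes = 2^15 = 32768.
Step size = 5.7/32768 V = 174.0 µV.

174.0 µV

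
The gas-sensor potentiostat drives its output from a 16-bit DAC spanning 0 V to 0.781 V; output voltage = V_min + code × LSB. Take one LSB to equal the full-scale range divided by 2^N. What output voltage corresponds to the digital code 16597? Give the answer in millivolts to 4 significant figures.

V_FS = 0.781 V. LSB = 0.781 V / 2^16.
Output = V_min + (16597/65536) × range = 0 + 0.253250 × 0.781 V
      = 0 V + 0.197788 V = 0.197788 V.

197.8 mV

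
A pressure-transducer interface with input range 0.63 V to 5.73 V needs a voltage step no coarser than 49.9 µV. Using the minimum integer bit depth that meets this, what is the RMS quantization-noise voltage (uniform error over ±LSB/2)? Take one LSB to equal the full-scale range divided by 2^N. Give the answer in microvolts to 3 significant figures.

Full-scale range = 5.73 V − (0.63 V) = 5.1 V.
Levels needed ≥ 5.1/49.9 µV = 102200. 2^17 = 131072 suffices, so N_min = 17.
One LSB is 5.1 V / 131072 = 38.910 µV.
V_rms = LSB/√12 = 11.2 µV.

11.2 µV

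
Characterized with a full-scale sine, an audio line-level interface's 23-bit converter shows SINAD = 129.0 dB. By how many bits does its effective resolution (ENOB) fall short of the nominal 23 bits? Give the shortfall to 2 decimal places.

N_eff = (129.0 − 1.76)/6.02 = 21.1362 bits.
Shortfall = 23 − 21.1362 = 1.8638 bits.

1.86 bits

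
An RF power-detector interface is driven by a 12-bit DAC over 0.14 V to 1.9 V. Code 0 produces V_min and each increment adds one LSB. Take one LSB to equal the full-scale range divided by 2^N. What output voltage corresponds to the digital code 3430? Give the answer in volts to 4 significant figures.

1.614 V

Full-scale range = 1.9 V − (0.14 V) = 1.76 V. LSB = 1.76 V / 2^12.
Output = V_min + (3430/4096) × range = 0.14 + 0.837402 × 1.76 V
      = 0.14 V + 1.47383 V = 1.61383 V.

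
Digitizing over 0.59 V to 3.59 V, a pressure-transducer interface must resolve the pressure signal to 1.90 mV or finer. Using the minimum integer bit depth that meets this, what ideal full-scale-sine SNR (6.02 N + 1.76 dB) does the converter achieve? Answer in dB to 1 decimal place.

Range = 3.59 − (0.59) = 3 V.
Required number of levels: 3/1.90 mV = 1578.9; smallest N with 2^N ≥ that is 11.
6.02(11) + 1.76 = 67.98 dB.

68.0 dB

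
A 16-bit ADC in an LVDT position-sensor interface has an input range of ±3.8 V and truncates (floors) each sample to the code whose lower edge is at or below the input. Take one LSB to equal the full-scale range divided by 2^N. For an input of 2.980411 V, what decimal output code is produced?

58468

Full-scale range = 3.8 V − (-3.8 V) = 7.6 V. LSB = 7.6 V / 2^16 ≈ 116.0 µV.
V_in − V_min = 2.980411 − (-3.8) = 6.780411 V.
Divide by LSB: 6.780411 × 65536/7.6 = 58468.5546.
Truncating gives code 58468.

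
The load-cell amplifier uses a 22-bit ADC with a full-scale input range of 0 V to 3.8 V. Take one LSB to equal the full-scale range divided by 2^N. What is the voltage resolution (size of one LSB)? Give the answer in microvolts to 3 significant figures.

Span = 3.8 V.
2^22 = 4194304 levels.
One LSB is 3.8 V / 4194304 = 0.906 µV.

0.906 µV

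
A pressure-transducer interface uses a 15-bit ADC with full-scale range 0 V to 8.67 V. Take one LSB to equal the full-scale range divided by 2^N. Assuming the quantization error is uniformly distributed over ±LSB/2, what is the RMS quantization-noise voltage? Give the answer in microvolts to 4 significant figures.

Full-scale range = 8.67 V.
LSB = 8.67 V / 2^15 = 264.587 µV.
For a uniform distribution on [−LSB/2, +LSB/2], V_rms = LSB/√12 = 264.587 µV/3.4641 = 76.38 µV.

76.38 µV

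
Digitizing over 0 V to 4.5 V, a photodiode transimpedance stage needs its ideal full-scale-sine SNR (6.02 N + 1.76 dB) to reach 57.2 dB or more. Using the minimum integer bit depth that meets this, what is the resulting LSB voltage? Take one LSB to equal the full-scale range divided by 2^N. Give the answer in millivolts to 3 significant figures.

4.39 mV

Range is 4.5 V.
Solving 6.02 N ≥ 57.2 − 1.76: N ≥ 9.209. Round up → N = 10.
One LSB is 4.5 V / 1024 = 4.39 mV.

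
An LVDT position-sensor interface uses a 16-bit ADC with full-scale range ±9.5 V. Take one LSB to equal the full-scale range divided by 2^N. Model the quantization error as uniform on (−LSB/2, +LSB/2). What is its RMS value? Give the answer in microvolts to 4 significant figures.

Span: 9.5 V − (-9.5 V) = 19 V.
One LSB is 19 V / 65536 = 289.917 µV.
V_rms = LSB/√12 = 289.917 µV / √12 = 83.69 µV.

83.69 µV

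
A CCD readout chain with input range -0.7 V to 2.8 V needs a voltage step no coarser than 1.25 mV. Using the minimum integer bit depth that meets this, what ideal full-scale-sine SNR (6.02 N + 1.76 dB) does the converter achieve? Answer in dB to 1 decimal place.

74.0 dB

Full-scale range = 2.8 V − (-0.7 V) = 3.5 V.
Levels needed ≥ 3.5/1.25 mV = 2800. 2^12 = 4096 suffices, so N_min = 12.
6.02(12) + 1.76 = 74.00 dB.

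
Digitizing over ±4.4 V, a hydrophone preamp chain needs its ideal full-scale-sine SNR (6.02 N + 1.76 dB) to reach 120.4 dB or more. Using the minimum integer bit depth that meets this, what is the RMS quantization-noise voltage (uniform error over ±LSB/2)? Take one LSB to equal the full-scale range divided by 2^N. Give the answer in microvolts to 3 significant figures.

The full-scale span is 4.4 − (-4.4) = 8.8 V.
N ≥ (120.4 − 1.76)/6.02 = 19.708 → N_min = 20.
Step size = 8.8/1048576 V = 8.3923 µV.
V_rms = LSB/√12 = 2.42 µV.

2.42 µV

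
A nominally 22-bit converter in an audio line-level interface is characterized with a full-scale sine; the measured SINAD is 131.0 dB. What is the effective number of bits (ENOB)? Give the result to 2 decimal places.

ENOB = (SINAD − 1.76) / 6.02 = (131.0 − 1.76) / 6.02 = 129.24 / 6.02 = 21.4684.

21.47 bits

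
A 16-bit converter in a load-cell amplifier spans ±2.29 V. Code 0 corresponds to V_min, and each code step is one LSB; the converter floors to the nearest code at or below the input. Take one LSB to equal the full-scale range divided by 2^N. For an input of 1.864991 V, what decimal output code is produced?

Span: 2.29 V − (-2.29 V) = 4.58 V. LSB = 4.58 V / 2^16 ≈ 69.89 µV.
(V_in − V_min) × 2^16/range = (1.864991 − (-2.29)) × 65536/4.58 = 59454.474.
Floor → code = 59454.

59454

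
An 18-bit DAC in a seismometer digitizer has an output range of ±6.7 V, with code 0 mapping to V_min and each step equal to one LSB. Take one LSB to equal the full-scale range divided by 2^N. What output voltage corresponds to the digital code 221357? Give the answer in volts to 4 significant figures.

4.615 V

Range = 6.7 − (-6.7) = 13.4 V. LSB = 13.4 V / 2^18.
V_out = V_min + code × LSB = -6.7 V + 221357 × 13.4 V / 262144
      = -6.7 V + 11.3151 V = 4.61509 V.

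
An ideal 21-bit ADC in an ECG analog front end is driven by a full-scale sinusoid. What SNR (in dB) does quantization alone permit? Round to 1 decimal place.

SNR = 6.02·21 + 1.76 = 128.18 dB.

128.2 dB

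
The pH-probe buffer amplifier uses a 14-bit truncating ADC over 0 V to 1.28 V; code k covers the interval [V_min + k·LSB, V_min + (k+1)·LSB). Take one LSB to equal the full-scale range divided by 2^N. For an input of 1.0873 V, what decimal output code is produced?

Range is 1.28 V. LSB = 1.28 V / 2^14 ≈ 78.12 µV.
(V_in − V_min) × 2^14/range = (1.0873 − (0)) × 16384/1.28 = 13917.440.
Floor → code = 13917.

13917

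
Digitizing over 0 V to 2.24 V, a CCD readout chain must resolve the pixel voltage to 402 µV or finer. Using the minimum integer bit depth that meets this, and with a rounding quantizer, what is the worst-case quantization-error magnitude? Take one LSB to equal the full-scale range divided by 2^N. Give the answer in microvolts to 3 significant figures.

Range is 2.24 V.
Need 2^N ≥ 2.24 V / 402 µV = 5572 → N_min = 13.
Step size = 2.24/8192 V = 273.44 µV.
|e|_max = LSB/2 = 137 µV.

137 µV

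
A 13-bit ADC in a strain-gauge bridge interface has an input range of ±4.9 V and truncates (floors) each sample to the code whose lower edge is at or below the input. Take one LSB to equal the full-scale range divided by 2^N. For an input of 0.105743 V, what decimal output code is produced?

Full-scale range = 4.9 V − (-4.9 V) = 9.8 V. LSB = 9.8 V / 2^13 ≈ 1.196 mV.
V_in − V_min = 0.105743 − (-4.9) = 5.005743 V.
Divide by LSB: 5.005743 × 8192/9.8 = 4184.3925.
Truncating gives code 4184.

4184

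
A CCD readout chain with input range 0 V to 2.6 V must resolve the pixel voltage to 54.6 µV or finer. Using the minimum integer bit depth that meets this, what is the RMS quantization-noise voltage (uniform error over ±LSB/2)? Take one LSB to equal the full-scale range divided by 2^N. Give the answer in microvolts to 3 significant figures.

Range is 2.6 V.
2.6 V / 54.6 µV = 47620. Since 2^15 = 32768 and 2^16 = 65536, N = 16.
LSB = 2.6 V ÷ 2^16 = 2.6/65536 V = 39.673 µV.
σ_q = LSB/√12 = 39.673 µV/3.4641 = 11.5 µV.

11.5 µV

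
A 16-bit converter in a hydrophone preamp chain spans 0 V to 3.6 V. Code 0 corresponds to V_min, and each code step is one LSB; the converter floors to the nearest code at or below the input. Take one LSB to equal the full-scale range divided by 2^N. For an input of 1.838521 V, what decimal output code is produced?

Full-scale range = 3.6 V. LSB = 3.6 V / 2^16 ≈ 54.93 µV.
V_in − V_min = 1.838521 − (0) = 1.838521 V.
Divide by LSB: 1.838521 × 65536/3.6 = 33469.2534.
Truncating gives code 33469.

33469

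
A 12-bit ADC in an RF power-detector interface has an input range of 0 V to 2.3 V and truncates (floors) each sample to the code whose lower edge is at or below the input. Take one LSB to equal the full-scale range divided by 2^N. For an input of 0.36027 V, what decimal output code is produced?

641

Range is 2.3 V. LSB = 2.3 V / 2^12 ≈ 0.5615 mV.
code = ⌊(V_in − V_min)/LSB⌋ = ⌊(V_in − V_min) × 2^12 / range⌋
     = ⌊(0.36027 − (0)) × 4096 / 2.3⌋ = ⌊0.36027 × 4096/2.3⌋
     = ⌊641.594⌋ = 641.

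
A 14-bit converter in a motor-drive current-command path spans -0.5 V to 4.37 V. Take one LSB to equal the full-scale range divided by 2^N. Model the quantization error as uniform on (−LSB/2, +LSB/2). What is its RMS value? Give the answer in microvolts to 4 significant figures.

Span: 4.37 V − (-0.5 V) = 4.87 V.
LSB = 4.87 V ÷ 2^14 = 4.87/16384 V = 297.241 µV.
σ_q = LSB/√12 = 297.241 µV/3.4641 = 85.81 µV.

85.81 µV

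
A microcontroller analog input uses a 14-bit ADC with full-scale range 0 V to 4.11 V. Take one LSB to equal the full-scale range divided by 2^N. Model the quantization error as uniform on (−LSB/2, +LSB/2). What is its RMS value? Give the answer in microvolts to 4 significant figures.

72.42 µV

Range is 4.11 V.
LSB = 4.11 V / 2^14 = 250.854 µV.
V_rms = LSB/√12 = 250.854 µV / √12 = 72.42 µV.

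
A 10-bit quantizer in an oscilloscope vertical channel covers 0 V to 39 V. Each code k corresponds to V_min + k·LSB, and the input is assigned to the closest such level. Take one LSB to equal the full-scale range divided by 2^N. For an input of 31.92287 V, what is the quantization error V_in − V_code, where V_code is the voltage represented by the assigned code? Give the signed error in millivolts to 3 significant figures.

V_FS = 39 V. LSB = 39 V / 2^10 ≈ 38.09 mV.
(31.92287 − (0)) / LSB = 31.92287 × 1024/39 = 838.1800. Nearest integer: k = 838.
V_code = 0 + (838/1024) × 39 = 31.91601563 V.
Error = V_in − V_code = 31.92287 − (31.91601563) = +6.85 mV.

+6.85 mV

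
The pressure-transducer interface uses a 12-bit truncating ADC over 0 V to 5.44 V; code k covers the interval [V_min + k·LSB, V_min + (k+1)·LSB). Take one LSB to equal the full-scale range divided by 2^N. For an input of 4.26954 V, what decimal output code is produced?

3214

Span = 5.44 V. LSB = 5.44 V / 2^12 ≈ 1.328 mV.
(V_in − V_min) × 2^12/range = (4.26954 − (0)) × 4096/5.44 = 3214.712.
Floor → code = 3214.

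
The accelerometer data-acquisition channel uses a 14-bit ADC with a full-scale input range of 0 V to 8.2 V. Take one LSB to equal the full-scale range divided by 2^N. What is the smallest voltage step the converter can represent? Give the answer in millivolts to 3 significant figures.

Span = 8.2 V.
2^14 = 16384 levels.
LSB = 8.2 V ÷ 2^14 = 8.2/16384 V = 0.500 mV.

0.500 mV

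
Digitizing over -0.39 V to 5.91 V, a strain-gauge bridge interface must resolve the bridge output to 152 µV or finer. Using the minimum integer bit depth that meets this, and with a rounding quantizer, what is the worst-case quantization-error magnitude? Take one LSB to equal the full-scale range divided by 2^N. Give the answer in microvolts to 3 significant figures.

48.1 µV

Full-scale range = 5.91 V − (-0.39 V) = 6.3 V.
Need 2^N ≥ 6.3 V / 152 µV = 41450 → N_min = 16.
One LSB is 6.3 V / 65536 = 96.130 µV.
|e|_max = LSB/2 = 48.1 µV.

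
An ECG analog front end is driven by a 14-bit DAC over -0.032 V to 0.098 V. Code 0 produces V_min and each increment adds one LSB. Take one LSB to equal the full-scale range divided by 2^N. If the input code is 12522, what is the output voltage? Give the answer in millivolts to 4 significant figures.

Span: 0.098 V − (-0.032 V) = 0.13 V. LSB = 0.13 V / 2^14.
Output = V_min + (12522/16384) × range = -0.032 + 0.764282 × 0.13 V
      = -0.032 V + 0.0993567 V = 0.0673567 V.

67.36 mV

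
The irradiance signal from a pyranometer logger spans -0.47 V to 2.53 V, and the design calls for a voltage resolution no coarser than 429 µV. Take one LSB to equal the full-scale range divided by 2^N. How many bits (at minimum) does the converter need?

The full-scale span is 2.53 − (-0.47) = 3 V.
Need 2^N ≥ 3 V / 429 µV = 6993 → N_min = 13.

13 bits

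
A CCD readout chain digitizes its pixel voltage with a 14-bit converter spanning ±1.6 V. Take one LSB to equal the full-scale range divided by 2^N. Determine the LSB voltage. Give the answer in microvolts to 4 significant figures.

195.3 µV

Full-scale range = 1.6 V − (-1.6 V) = 3.2 V.
Number of codes = 2^14 = 16384.
Step size = 3.2/16384 V = 195.3 µV.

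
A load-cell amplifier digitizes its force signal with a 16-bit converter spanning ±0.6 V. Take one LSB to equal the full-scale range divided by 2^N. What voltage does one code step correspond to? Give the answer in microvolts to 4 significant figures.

18.31 µV

Range = 0.6 − (-0.6) = 1.2 V.
2^16 = 65536 levels.
LSB = 1.2 V ÷ 2^16 = 1.2/65536 V = 18.31 µV.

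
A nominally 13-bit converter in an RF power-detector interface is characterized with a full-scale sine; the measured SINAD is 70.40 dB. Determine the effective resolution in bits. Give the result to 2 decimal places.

ENOB = (70.40 − 1.76)/6.02 = 11.4020 bits.

11.40 bits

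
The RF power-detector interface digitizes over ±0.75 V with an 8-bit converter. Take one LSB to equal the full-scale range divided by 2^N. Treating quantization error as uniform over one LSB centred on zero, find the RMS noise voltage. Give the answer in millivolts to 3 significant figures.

Full-scale range = 0.75 V − (-0.75 V) = 1.5 V.
One LSB is 1.5 V / 256 = 5.8594 mV.
RMS of a uniform error over width LSB is LSB/√12 = 1.69 mV.

1.69 mV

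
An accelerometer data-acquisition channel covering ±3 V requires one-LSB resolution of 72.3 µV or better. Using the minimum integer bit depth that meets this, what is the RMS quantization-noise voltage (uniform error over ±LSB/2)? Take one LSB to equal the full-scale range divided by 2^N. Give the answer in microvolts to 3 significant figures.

Full-scale range = 3 V − (-3 V) = 6 V.
6 V / 72.3 µV = 82990. Since 2^16 = 65536 and 2^17 = 131072, N = 17.
Step size = 6/131072 V = 45.776 µV.
RMS noise = LSB/√12 = 13.2 µV.

13.2 µV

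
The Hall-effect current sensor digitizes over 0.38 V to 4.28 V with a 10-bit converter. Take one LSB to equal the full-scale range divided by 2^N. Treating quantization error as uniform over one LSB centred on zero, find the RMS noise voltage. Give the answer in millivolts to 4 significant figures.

The full-scale span is 4.28 − (0.38) = 3.9 V.
Step size = 3.9/1024 V = 3.80859 mV.
V_rms = LSB/√12 = 3.80859 mV / √12 = 1.099 mV.

1.099 mV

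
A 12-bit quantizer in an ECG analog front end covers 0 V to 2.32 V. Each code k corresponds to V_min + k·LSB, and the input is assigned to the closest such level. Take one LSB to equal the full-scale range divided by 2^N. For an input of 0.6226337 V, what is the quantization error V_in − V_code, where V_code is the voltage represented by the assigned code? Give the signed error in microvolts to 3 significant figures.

Span = 2.32 V. LSB = 2.32 V / 2^12 ≈ 0.5664 mV.
Position in LSBs: (0.6226337 − (0)) × 4096/2.32 = 1099.2705; rounding gives k = 1099.
V_code = 0 + (1099/4096) × 2.32 = 0.6224804688 V.
e = 0.6226337 − (0.6224804688) = +153 µV.

+153 µV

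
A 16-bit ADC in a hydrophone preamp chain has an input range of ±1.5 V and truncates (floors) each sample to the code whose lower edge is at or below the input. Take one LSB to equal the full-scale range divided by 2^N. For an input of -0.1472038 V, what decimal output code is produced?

Span: 1.5 V − (-1.5 V) = 3 V. LSB = 3 V / 2^16 ≈ 45.78 µV.
V_in − V_min = -0.1472038 − (-1.5) = 1.3527962 V.
Divide by LSB: 1.3527962 × 65536/3 = 29552.2839.
Truncating gives code 29552.

29552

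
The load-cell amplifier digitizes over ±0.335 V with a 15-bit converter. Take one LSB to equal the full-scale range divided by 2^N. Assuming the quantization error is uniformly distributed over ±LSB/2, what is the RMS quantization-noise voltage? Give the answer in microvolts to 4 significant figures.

The full-scale span is 0.335 − (-0.335) = 0.67 V.
LSB = 0.67 V ÷ 2^15 = 0.67/32768 V = 20.4468 µV.
RMS of a uniform error over width LSB is LSB/√12 = 5.902 µV.

5.902 µV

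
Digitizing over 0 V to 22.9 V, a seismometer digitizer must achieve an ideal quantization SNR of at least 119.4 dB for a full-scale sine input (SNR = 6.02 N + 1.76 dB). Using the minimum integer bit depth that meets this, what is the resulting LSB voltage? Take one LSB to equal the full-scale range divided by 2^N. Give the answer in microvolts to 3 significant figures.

Full-scale range = 22.9 V.
N ≥ (119.4 − 1.76)/6.02 = 19.542 → N_min = 20.
LSB = 22.9 V / 2^20 = 21.8 µV.

21.8 µV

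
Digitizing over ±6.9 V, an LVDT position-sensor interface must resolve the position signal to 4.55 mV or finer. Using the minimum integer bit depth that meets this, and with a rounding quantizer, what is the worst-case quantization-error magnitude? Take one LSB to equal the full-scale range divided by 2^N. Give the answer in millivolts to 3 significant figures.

1.68 mV

Range = 6.9 − (-6.9) = 13.8 V.
Need 2^N ≥ 13.8 V / 4.55 mV = 3033 → N_min = 12.
LSB = 13.8 V ÷ 2^12 = 13.8/4096 V = 3.3691 mV.
|e|_max = LSB/2 = 1.68 mV.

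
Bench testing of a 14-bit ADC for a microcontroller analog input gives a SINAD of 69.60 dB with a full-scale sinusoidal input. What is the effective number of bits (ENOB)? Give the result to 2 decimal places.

11.27 bits

ENOB = (SINAD − 1.76) / 6.02 = (69.60 − 1.76) / 6.02 = 67.84 / 6.02 = 11.2691.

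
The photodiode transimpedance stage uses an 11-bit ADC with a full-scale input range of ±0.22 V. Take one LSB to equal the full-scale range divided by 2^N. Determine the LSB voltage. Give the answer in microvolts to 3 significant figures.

215 µV

Span: 0.22 V − (-0.22 V) = 0.44 V.
2^11 = 2048 levels.
LSB = 0.44 V / 2^11 = 215 µV.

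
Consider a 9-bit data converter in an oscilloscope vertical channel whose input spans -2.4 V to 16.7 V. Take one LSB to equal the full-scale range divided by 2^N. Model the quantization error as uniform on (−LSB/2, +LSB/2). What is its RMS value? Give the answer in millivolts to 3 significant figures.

10.8 mV

The full-scale span is 16.7 − (-2.4) = 19.1 V.
LSB = 19.1 V / 2^9 = 37.305 mV.
For a uniform distribution on [−LSB/2, +LSB/2], V_rms = LSB/√12 = 37.305 mV/3.4641 = 10.8 mV.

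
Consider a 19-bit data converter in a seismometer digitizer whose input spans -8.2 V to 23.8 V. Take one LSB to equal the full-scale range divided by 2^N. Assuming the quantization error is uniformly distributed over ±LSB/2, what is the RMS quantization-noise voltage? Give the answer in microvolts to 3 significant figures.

Span: 23.8 V − (-8.2 V) = 32 V.
LSB = 32 V / 2^19 = 61.035 µV.
RMS of a uniform error over width LSB is LSB/√12 = 17.6 µV.

17.6 µV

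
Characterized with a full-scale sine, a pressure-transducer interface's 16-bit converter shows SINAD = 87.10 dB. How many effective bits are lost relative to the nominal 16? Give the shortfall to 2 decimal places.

1.82 bits

Effective bits = (87.10 − 1.76)/6.02 = 14.1761.
Lost resolution: 16 − 14.1761 = 1.8239 bits.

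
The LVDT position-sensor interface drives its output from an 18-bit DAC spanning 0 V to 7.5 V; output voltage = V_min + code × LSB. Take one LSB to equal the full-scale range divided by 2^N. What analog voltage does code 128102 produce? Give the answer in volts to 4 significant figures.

3.665 V

Span = 7.5 V. LSB = 7.5 V / 2^18.
V_out = 0 + 128102 × (7.5/262144) V
      = 0 V + 3.66503 V = 3.66503 V.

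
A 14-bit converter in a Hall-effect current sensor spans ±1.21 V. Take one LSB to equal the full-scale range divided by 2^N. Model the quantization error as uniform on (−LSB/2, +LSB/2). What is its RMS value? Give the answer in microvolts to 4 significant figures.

42.64 µV

Span: 1.21 V − (-1.21 V) = 2.42 V.
Step size = 2.42/16384 V = 147.705 µV.
V_rms = LSB/√12 = 147.705 µV / √12 = 42.64 µV.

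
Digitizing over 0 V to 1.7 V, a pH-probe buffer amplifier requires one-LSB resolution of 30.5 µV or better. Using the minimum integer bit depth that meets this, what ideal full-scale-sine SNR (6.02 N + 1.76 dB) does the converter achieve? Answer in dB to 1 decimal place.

Range is 1.7 V.
Levels needed ≥ 1.7/30.5 µV = 55740. 2^16 = 65536 suffices, so N_min = 16.
SNR = 6.02 × 16 + 1.76 = 98.08 dB.

98.1 dB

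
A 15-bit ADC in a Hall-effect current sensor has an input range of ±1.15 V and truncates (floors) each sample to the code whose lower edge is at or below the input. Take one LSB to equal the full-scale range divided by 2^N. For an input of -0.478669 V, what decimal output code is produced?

Span: 1.15 V − (-1.15 V) = 2.3 V. LSB = 2.3 V / 2^15 ≈ 70.19 µV.
code = ⌊(V_in − V_min)/LSB⌋ = ⌊(V_in − V_min) × 2^15 / range⌋
     = ⌊(-0.478669 − (-1.15)) × 32768 / 2.3⌋ = ⌊0.671331 × 32768/2.3⌋
     = ⌊9564.424⌋ = 9564.

9564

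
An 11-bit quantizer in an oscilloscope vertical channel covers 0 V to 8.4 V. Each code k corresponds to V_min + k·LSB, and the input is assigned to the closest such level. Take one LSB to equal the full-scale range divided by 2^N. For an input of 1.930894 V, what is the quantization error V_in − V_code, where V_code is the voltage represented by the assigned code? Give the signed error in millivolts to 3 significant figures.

Range is 8.4 V. LSB = 8.4 V / 2^11 ≈ 4.102 mV.
Position in LSBs: (1.930894 − (0)) × 2048/8.4 = 470.7703; rounding gives k = 471.
V_code = V_min + k × range/2^11 = 0 + 471 × 8.4/2048 = 1.931835938 V.
Error = V_in − V_code = 1.930894 − (1.931835938) = −0.942 mV.

−0.942 mV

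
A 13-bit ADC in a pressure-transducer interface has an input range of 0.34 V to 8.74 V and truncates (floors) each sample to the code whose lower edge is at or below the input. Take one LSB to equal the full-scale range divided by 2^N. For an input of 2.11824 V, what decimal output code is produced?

1734

The full-scale span is 8.74 − (0.34) = 8.4 V. LSB = 8.4 V / 2^13 ≈ 1.025 mV.
V_in − V_min = 2.11824 − (0.34) = 1.77824 V.
Divide by LSB: 1.77824 × 8192/8.4 = 1734.2074.
Truncating gives code 1734.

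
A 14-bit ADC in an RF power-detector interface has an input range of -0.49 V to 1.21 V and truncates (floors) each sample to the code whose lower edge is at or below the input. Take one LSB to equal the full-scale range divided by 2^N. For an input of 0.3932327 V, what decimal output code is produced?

8512

Range = 1.21 − (-0.49) = 1.7 V. LSB = 1.7 V / 2^14 ≈ 103.8 µV.
(V_in − V_min) × 2^14/range = (0.3932327 − (-0.49)) × 16384/1.7 = 8512.285.
Floor → code = 8512.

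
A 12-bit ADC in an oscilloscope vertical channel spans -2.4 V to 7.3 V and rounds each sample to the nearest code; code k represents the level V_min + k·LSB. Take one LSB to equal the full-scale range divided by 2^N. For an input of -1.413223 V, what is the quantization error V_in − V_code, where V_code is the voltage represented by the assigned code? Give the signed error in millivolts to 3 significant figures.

−0.747 mV

Span: 7.3 V − (-2.4 V) = 9.7 V. LSB = 9.7 V / 2^12 ≈ 2.368 mV.
(V_in − V_min)/LSB = (-1.413223 − (-2.4)) × 4096/9.7 = 416.6844 → nearest code k = 417.
Reconstructed level: -2.4 + 417 × 9.7/4096 V = -1.412475586 V.
V_in − V_code = -1.413223 − (-1.412475586) = −0.747 mV.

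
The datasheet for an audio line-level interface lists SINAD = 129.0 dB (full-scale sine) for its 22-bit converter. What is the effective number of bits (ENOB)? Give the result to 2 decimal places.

21.14 bits

ENOB = (129.0 − 1.76)/6.02 = 21.1362 bits.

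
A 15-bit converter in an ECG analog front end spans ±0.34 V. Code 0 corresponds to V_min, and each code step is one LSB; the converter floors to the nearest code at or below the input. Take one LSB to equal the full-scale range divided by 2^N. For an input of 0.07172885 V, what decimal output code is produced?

Range = 0.34 − (-0.34) = 0.68 V. LSB = 0.68 V / 2^15 ≈ 20.75 µV.
(V_in − V_min) × 2^15/range = (0.07172885 − (-0.34)) × 32768/0.68 = 19840.487.
Floor → code = 19840.

19840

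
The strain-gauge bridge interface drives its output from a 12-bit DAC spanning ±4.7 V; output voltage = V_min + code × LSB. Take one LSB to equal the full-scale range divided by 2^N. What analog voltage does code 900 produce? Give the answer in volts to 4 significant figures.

-2.635 V

Span: 4.7 V − (-4.7 V) = 9.4 V. LSB = 9.4 V / 2^12.
V_out = -4.7 + 900 × (9.4/4096) V
      = -4.7 + 2.06543 = -2.63457 V.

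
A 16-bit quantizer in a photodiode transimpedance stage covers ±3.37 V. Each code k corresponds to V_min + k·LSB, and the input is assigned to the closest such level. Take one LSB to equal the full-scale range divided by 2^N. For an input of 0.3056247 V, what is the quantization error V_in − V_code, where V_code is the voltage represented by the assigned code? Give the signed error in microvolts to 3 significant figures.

Span: 3.37 V − (-3.37 V) = 6.74 V. LSB = 6.74 V / 2^16 ≈ 102.8 µV.
(0.3056247 − (-3.37)) / LSB = 3.6756247 × 65536/6.74 = 35739.7241. Nearest integer: k = 35740.
Reconstructed level: -3.37 + 35740 × 6.74/65536 V = 0.30565307617 V.
V_in − V_code = 0.3056247 − (0.30565307617) = −28.4 µV.

−28.4 µV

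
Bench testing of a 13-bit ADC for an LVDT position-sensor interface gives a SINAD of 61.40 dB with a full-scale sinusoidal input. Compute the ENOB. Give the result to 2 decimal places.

9.91 bits

(61.40 − 1.76) / 6.02 = 59.64/6.02 = 9.9070 effective bits.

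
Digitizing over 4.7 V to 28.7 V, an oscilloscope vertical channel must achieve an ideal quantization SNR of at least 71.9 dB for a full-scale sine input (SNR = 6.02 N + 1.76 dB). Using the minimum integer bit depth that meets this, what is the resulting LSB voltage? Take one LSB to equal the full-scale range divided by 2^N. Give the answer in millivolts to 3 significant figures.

Full-scale range = 28.7 V − (4.7 V) = 24 V.
Solving 6.02 N ≥ 71.9 − 1.76: N ≥ 11.651. Round up → N = 12.
LSB = 24 V ÷ 2^12 = 24/4096 V = 5.86 mV.

5.86 mV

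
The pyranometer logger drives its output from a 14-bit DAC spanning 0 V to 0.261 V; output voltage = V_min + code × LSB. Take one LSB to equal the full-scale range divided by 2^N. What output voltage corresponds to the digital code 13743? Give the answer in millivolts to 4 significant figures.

218.9 mV

Full-scale range = 0.261 V. LSB = 0.261 V / 2^14.
V_out = V_min + code × LSB = 0 V + 13743 × 0.261 V / 16384
      = 0 + 0.218928 = 0.218928 V.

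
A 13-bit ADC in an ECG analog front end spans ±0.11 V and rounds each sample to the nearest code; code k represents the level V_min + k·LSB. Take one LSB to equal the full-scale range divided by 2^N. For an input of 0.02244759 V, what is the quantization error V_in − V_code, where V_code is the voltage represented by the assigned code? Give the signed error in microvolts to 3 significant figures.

The full-scale span is 0.11 − (-0.11) = 0.22 V. LSB = 0.22 V / 2^13 ≈ 26.86 µV.
(0.02244759 − (-0.11)) / LSB = 0.13244759 × 8192/0.22 = 4931.8666. Nearest integer: k = 4932.
Reconstructed level: -0.11 + 4932 × 0.22/8192 V = 0.02245117188 V.
e = 0.02244759 − (0.02245117188) = −3.58 µV.

−3.58 µV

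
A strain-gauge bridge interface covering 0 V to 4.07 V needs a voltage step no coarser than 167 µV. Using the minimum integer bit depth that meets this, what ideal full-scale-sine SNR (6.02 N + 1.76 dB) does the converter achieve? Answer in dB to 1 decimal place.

92.1 dB

V_FS = 4.07 V.
Levels needed ≥ 4.07/167 µV = 24370. 2^15 = 32768 suffices, so N_min = 15.
Ideal SNR at N = 15: 6.02·15 + 1.76 = 92.1 dB.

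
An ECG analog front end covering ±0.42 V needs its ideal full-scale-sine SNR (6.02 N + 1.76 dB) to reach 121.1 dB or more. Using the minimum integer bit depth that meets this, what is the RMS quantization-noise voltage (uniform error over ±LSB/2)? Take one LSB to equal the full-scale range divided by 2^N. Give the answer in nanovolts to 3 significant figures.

The full-scale span is 0.42 − (-0.42) = 0.84 V.
Solving 6.02 N ≥ 121.1 − 1.76: N ≥ 19.824. Round up → N = 20.
LSB = 0.84 V / 2^20 = 0.80109 µV.
V_rms = LSB/√12 = 231 nV.

231 nV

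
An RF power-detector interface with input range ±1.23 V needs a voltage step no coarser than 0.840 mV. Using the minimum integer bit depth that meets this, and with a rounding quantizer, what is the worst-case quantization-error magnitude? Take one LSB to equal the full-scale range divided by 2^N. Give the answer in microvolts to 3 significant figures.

Range = 1.23 − (-1.23) = 2.46 V.
Need 2^N ≥ 2.46 V / 0.840 mV = 2929 → N_min = 12.
LSB = 2.46 V / 2^12 = 0.60059 mV.
Max error for round-to-nearest is LSB/2 = 300 µV.

300 µV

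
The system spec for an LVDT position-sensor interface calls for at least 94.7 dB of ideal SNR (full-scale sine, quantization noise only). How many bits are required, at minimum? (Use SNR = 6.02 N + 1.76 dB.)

6.02 N + 1.76 ≥ 94.7 gives N ≥ 15.439, so the minimum integer is 16.

16 bits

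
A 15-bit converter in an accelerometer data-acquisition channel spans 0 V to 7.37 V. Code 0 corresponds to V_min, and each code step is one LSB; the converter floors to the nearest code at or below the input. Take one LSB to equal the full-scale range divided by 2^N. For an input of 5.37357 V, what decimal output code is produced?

23891

Full-scale range = 7.37 V. LSB = 7.37 V / 2^15 ≈ 224.9 µV.
code = ⌊(V_in − V_min)/LSB⌋ = ⌊(V_in − V_min) × 2^15 / range⌋
     = ⌊(5.37357 − (0)) × 32768 / 7.37⌋ = ⌊5.37357 × 32768/7.37⌋
     = ⌊23891.607⌋ = 23891.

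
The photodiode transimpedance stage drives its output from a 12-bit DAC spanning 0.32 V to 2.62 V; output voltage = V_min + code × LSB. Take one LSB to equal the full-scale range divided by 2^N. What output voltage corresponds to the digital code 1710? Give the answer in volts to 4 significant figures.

The full-scale span is 2.62 − (0.32) = 2.3 V. LSB = 2.3 V / 2^12.
V_out = V_min + code × LSB = 0.32 V + 1710 × 2.3 V / 4096
      = 0.32 V + 0.960205 V = 1.28021 V.

1.280 V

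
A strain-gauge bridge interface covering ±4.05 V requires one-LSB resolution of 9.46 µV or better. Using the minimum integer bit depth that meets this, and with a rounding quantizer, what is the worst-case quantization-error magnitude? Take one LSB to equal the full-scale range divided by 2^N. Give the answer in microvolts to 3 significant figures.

3.86 µV

Full-scale range = 4.05 V − (-4.05 V) = 8.1 V.
8.1 V / 9.46 µV = 856200. Since 2^19 = 524288 and 2^20 = 1048576, N = 20.
One LSB is 8.1 V / 1048576 = 7.7248 µV.
Half an LSB is 3.86 µV.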